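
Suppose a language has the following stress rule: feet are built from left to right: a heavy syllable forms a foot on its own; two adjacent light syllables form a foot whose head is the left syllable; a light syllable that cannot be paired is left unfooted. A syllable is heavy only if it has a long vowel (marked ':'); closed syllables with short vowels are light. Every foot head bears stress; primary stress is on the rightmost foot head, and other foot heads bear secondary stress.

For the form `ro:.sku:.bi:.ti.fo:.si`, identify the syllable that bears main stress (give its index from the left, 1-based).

Weights: 1 ro: H, 2 sku: H, 3 bi: H, 4 ti L, 5 fo: H, 6 si L.
Parse left to right (heavy = foot alone; LL = one foot; stranded L unfooted): (ˈro:) (ˈsku:) (ˈbi:) ti (ˈfo:) si.
Foot heads: 1, 2, 3, 5.
Primary stress on the rightmost head = syllable 5.
Primary stress: syllable 5 → ro:.sku:.bi:.ti.ˈfo:.si.

5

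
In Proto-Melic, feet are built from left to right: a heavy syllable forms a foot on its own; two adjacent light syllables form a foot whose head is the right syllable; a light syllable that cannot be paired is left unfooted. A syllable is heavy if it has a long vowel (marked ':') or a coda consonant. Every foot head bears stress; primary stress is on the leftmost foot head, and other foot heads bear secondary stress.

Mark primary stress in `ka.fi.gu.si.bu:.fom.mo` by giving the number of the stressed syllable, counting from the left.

Weights: 1 ka L, 2 fi L, 3 gu L, 4 si L, 5 bu: H, 6 fom H, 7 mo L.
Parse left to right (heavy = foot alone; LL = one foot; stranded L unfooted): (ka.ˈfi) (gu.ˈsi) (ˈbu:) (ˈfom) mo.
Foot heads: 2, 4, 5, 6.
Primary stress on the leftmost head = syllable 2.
Primary stress: syllable 2 → ka.ˈfi.gu.si.bu:.fom.mo.

2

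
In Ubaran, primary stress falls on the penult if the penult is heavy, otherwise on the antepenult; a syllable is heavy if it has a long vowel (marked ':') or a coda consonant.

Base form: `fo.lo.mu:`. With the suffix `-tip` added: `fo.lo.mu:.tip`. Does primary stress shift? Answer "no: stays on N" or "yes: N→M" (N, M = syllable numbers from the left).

yes: 1→3

Base `fo.lo.mu:` (3 syllables):
  Weights: 1 fo L, 2 lo L, 3 mu: H.
  The penult (syllable 2, lo) is light, so stress falls on the antepenult (syllable 1, fo).
  → primary stress on syllable 1.
Suffixed `fo.lo.mu:.tip` (4 syllables):
  Weights: 2 lo L, 3 mu: H, 4 tip H.
  The penult (syllable 3, mu:) is heavy, so it takes stress.
  → primary stress on syllable 3.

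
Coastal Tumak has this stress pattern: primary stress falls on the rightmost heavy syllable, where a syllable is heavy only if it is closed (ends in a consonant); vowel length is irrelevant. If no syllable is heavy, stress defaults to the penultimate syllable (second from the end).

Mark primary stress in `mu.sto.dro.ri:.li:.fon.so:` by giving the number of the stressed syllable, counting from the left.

6

Weights: 1 mu L, 2 sto L, 3 dro L, 4 ri: L, 5 li: L, 6 fon H, 7 so: L.
Heavy syllables in the domain: 6. The rightmost is syllable 6 (fon).
Primary stress: syllable 6 → mu.sto.dro.ri:.li:.ˈfon.so:.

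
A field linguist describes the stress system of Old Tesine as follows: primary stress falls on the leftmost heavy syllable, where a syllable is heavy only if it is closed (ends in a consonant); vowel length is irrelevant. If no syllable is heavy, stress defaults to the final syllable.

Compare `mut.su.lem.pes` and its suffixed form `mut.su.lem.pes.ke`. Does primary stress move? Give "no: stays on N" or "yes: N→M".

no: stays on 1

Base `mut.su.lem.pes` (4 syllables):
  Weights: 1 mut H, 2 su L, 3 lem H, 4 pes H.
  Heavy syllables in the domain: 1, 3, 4. The leftmost is syllable 1 (mut).
  → primary stress on syllable 1.
Suffixed `mut.su.lem.pes.ke` (5 syllables):
  Weights: 1 mut H, 2 su L, 3 lem H, 4 pes H, 5 ke L.
  Heavy syllables in the domain: 1, 3, 4. The leftmost is syllable 1 (mut).
  → primary stress on syllable 1.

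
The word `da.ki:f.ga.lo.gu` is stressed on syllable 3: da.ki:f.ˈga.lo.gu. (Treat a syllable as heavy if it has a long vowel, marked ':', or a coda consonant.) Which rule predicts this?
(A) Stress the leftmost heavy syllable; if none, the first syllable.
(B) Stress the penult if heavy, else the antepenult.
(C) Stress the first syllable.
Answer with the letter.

Rule A → syllable 2 (observed: 3).
Rule B → syllable 3 ✓.
Rule C → syllable 1 (observed: 3).

B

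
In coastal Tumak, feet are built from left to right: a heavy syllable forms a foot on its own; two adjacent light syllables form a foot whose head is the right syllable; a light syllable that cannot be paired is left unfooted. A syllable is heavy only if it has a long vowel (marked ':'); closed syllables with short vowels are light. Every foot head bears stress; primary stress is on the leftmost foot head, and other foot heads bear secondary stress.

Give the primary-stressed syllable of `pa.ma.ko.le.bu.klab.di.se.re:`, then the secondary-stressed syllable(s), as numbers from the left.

Weights: 1 pa L, 2 ma L, 3 ko L, 4 le L, 5 bu L, 6 klab L, 7 di L, 8 se L, 9 re: H.
Parse left to right (heavy = foot alone; LL = one foot; stranded L unfooted): (pa.ˈma) (ko.ˈle) (bu.ˈklab) (di.ˈse) (ˈre:).
Foot heads: 2, 4, 6, 8, 9.
Primary stress on the leftmost head = syllable 2.
Secondary stress on 4, 6, 8, 9: pa.ˈma.ko.ˌle.bu.ˌklab.di.ˌse.ˌre:.

primary 2, secondary 4, 6, 8, 9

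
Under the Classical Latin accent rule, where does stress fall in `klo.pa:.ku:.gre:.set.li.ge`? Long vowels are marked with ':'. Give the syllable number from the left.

5

Classical Latin: stress the penult if heavy (long vowel or closed), else the antepenult.
Weights: 5 set H, 6 li L, 7 ge L.
The penult (syllable 6, li) is light, so stress falls on the antepenult (syllable 5, set).
Stress on syllable 5: klo.pa:.ku:.gre:.ˈset.li.ge.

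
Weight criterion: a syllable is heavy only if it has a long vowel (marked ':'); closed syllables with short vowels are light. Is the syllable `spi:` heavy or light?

heavy

`spi:`: long vowel, open (no coda). Long vowel → heavy.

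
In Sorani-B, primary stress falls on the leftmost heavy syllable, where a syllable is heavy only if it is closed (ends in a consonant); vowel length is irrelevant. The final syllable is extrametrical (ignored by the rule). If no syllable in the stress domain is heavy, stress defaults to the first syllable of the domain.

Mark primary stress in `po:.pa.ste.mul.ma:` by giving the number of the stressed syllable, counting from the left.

The final syllable (5, ma:) is extrametrical; the stress domain is syllables 1–4.
Weights: 1 po: L, 2 pa L, 3 ste L, 4 mul H.
Heavy syllables in the domain: 4. The leftmost is syllable 4 (mul).
Primary stress: syllable 4 → po:.pa.ste.ˈmul.ma:.

4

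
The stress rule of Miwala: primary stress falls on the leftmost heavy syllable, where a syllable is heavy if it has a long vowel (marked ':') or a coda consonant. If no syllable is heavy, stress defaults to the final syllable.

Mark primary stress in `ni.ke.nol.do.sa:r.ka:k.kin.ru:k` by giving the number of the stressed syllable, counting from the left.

Weights: 1 ni L, 2 ke L, 3 nol H, 4 do L, 5 sa:r H, 6 ka:k H, 7 kin H, 8 ru:k H.
Heavy syllables in the domain: 3, 5, 6, 7, 8. The leftmost is syllable 3 (nol).
Primary stress: syllable 3 → ni.ke.ˈnol.do.sa:r.ka:k.kin.ru:k.

3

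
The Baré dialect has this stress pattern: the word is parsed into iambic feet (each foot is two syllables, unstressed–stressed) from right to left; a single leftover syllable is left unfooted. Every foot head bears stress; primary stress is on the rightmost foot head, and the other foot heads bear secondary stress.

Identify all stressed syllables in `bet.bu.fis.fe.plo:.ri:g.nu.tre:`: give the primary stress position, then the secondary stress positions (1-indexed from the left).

primary 8, secondary 2, 4, 6

Parse right to left into iambic (σˈσ) feet: (bet.ˈbu) (fis.ˈfe) (plo:.ˈri:g) (nu.ˈtre:).
Foot heads (stressed positions): 2, 4, 6, 8.
End Rule Rightmost: primary stress on the rightmost head = syllable 8.
Secondary stress on 2, 4, 6: bet.ˌbu.fis.ˌfe.plo:.ˌri:g.nu.ˈtre:.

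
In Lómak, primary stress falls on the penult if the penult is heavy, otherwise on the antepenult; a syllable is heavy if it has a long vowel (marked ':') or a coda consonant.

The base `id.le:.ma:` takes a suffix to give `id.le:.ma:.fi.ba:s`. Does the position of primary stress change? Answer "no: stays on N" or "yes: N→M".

Base `id.le:.ma:` (3 syllables):
  Weights: 1 id H, 2 le: H, 3 ma: H.
  The penult (syllable 2, le:) is heavy, so it takes stress.
  → primary stress on syllable 2.
Suffixed `id.le:.ma:.fi.ba:s` (5 syllables):
  Weights: 3 ma: H, 4 fi L, 5 ba:s H.
  The penult (syllable 4, fi) is light, so stress falls on the antepenult (syllable 3, ma:).
  → primary stress on syllable 3.

yes: 2→3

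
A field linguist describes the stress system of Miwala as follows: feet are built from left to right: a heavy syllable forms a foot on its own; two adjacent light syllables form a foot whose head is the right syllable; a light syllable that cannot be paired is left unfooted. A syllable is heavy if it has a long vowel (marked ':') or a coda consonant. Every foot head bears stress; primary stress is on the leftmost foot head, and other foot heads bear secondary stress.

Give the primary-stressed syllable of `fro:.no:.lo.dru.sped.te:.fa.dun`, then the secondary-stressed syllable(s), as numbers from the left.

Weights: 1 fro: H, 2 no: H, 3 lo L, 4 dru L, 5 sped H, 6 te: H, 7 fa L, 8 dun H.
Parse left to right (heavy = foot alone; LL = one foot; stranded L unfooted): (ˈfro:) (ˈno:) (lo.ˈdru) (ˈsped) (ˈte:) fa (ˈdun).
Foot heads: 1, 2, 4, 5, 6, 8.
Primary stress on the leftmost head = syllable 1.
Secondary stress on 2, 4, 5, 6, 8: ˈfro:.ˌno:.lo.ˌdru.ˌsped.ˌte:.fa.ˌdun.

primary 1, secondary 2, 4, 5, 6, 8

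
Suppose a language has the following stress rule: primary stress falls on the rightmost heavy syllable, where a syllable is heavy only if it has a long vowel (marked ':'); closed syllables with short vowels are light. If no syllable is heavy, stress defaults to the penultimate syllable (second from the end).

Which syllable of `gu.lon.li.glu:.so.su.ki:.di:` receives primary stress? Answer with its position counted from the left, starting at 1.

8

Weights: 1 gu L, 2 lon L, 3 li L, 4 glu: H, 5 so L, 6 su L, 7 ki: H, 8 di: H.
Heavy syllables in the domain: 4, 7, 8. The rightmost is syllable 8 (di:).
Primary stress: syllable 8 → gu.lon.li.glu:.so.su.ki:.ˈdi:.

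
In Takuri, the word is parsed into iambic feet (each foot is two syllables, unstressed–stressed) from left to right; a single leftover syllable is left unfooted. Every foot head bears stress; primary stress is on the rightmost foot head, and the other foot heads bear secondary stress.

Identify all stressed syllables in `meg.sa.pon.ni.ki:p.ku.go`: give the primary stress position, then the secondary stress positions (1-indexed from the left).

Parse left to right into iambic (σˈσ) feet: (meg.ˈsa) (pon.ˈni) (ki:p.ˈku) go. Syllable 7 is left unfooted.
Foot heads (stressed positions): 2, 4, 6.
End Rule Rightmost: primary stress on the rightmost head = syllable 6.
Secondary stress on 2, 4: meg.ˌsa.pon.ˌni.ki:p.ˈku.go.

primary 6, secondary 2, 4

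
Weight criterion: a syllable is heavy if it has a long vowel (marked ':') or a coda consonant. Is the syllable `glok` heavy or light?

heavy

`glok`: short vowel, closed (coda /k/). Closed → heavy.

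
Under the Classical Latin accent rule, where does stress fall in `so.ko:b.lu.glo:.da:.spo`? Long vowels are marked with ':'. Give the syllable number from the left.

5

Classical Latin: stress the penult if heavy (long vowel or closed), else the antepenult.
Weights: 4 glo: H, 5 da: H, 6 spo L.
The penult (syllable 5, da:) is heavy, so it takes stress.
Stress on syllable 5: so.ko:b.lu.glo:.ˈda:.spo.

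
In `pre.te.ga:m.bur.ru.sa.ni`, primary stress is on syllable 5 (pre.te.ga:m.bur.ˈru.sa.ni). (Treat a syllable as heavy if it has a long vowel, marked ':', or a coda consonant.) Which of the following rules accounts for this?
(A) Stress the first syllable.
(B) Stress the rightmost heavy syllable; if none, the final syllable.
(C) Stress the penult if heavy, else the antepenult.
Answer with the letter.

C

Rule A → syllable 1 (observed: 5).
Rule B → syllable 4 (observed: 5).
Rule C → syllable 5 ✓.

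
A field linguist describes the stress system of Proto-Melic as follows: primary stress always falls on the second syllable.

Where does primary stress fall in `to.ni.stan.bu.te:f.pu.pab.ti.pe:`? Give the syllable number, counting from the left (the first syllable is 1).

2

The word has 9 syllables; the second syllable is syllable 2 (ni).
Primary stress: syllable 2 → to.ˈni.stan.bu.te:f.pu.pab.ti.pe:.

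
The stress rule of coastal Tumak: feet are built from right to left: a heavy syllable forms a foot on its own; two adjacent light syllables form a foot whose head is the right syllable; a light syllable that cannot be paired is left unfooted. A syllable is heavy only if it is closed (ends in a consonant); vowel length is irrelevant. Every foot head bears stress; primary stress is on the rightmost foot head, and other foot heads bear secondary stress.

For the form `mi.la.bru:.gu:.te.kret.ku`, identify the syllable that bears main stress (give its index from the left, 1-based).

6

Weights: 1 mi L, 2 la L, 3 bru: L, 4 gu: L, 5 te L, 6 kret H, 7 ku L.
Parse right to left (heavy = foot alone; LL = one foot; stranded L unfooted): mi (la.ˈbru:) (gu:.ˈte) (ˈkret) ku.
Foot heads: 3, 5, 6.
Primary stress on the rightmost head = syllable 6.
Primary stress: syllable 6 → mi.la.bru:.gu:.te.ˈkret.ku.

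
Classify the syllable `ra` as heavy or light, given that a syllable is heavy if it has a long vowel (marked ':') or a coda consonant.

`ra`: short vowel, open (no coda). Short vowel, open → light.

light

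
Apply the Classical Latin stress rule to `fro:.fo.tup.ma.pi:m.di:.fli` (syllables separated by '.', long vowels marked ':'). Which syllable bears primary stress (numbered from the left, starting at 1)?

Classical Latin: stress the penult if heavy (long vowel or closed), else the antepenult.
Weights: 5 pi:m H, 6 di: H, 7 fli L.
The penult (syllable 6, di:) is heavy, so it takes stress.
Stress on syllable 6: fro:.fo.tup.ma.pi:m.ˈdi:.fli.

6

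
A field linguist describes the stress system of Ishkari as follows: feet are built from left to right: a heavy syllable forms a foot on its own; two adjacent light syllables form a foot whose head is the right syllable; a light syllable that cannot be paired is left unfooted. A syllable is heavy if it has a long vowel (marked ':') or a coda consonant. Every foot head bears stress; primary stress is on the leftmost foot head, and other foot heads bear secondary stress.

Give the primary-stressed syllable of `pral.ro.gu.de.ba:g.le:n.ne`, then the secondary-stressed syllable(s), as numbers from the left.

primary 1, secondary 3, 5, 6

Weights: 1 pral H, 2 ro L, 3 gu L, 4 de L, 5 ba:g H, 6 le:n H, 7 ne L.
Parse left to right (heavy = foot alone; LL = one foot; stranded L unfooted): (ˈpral) (ro.ˈgu) de (ˈba:g) (ˈle:n) ne.
Foot heads: 1, 3, 5, 6.
Primary stress on the leftmost head = syllable 1.
Secondary stress on 3, 5, 6: ˈpral.ro.ˌgu.de.ˌba:g.ˌle:n.ne.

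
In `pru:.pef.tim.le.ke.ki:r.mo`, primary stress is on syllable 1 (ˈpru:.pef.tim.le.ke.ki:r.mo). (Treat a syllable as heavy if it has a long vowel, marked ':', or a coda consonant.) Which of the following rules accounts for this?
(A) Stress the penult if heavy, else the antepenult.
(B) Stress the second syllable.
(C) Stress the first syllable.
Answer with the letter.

Rule A → syllable 6 (observed: 1).
Rule B → syllable 2 (observed: 1).
Rule C → syllable 1 ✓.

C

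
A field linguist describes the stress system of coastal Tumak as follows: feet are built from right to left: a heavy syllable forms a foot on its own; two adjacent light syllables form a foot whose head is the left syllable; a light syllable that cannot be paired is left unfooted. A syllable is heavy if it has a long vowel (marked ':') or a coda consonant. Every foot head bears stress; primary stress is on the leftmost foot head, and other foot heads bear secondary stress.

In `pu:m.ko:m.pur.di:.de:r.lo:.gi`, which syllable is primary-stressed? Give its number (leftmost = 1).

1

Weights: 1 pu:m H, 2 ko:m H, 3 pur H, 4 di: H, 5 de:r H, 6 lo: H, 7 gi L.
Parse right to left (heavy = foot alone; LL = one foot; stranded L unfooted): (ˈpu:m) (ˈko:m) (ˈpur) (ˈdi:) (ˈde:r) (ˈlo:) gi.
Foot heads: 1, 2, 3, 4, 5, 6.
Primary stress on the leftmost head = syllable 1.
Primary stress: syllable 1 → ˈpu:m.ko:m.pur.di:.de:r.lo:.gi.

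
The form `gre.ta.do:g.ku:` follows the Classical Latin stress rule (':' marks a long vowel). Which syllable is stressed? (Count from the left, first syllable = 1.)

Classical Latin: stress the penult if heavy (long vowel or closed), else the antepenult.
Weights: 2 ta L, 3 do:g H, 4 ku: H.
The penult (syllable 3, do:g) is heavy, so it takes stress.
Stress on syllable 3: gre.ta.ˈdo:g.ku:.

3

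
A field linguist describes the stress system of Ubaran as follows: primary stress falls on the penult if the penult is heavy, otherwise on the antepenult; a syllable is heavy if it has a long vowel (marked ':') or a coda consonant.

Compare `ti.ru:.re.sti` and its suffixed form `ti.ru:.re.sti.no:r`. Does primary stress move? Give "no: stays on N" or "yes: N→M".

Base `ti.ru:.re.sti` (4 syllables):
  Weights: 2 ru: H, 3 re L, 4 sti L.
  The penult (syllable 3, re) is light, so stress falls on the antepenult (syllable 2, ru:).
  → primary stress on syllable 2.
Suffixed `ti.ru:.re.sti.no:r` (5 syllables):
  Weights: 3 re L, 4 sti L, 5 no:r H.
  The penult (syllable 4, sti) is light, so stress falls on the antepenult (syllable 3, re).
  → primary stress on syllable 3.

yes: 2→3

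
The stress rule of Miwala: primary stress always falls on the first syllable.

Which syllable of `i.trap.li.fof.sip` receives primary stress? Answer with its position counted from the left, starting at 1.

1

The word has 5 syllables; the first syllable is syllable 1 (i).
Primary stress: syllable 1 → ˈi.trap.li.fof.sip.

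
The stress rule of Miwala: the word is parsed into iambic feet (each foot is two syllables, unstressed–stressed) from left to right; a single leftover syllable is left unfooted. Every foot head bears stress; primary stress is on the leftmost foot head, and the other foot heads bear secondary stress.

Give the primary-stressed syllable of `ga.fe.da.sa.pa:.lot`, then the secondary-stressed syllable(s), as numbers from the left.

primary 2, secondary 4, 6

Parse left to right into iambic (σˈσ) feet: (ga.ˈfe) (da.ˈsa) (pa:.ˈlot).
Foot heads (stressed positions): 2, 4, 6.
End Rule Leftmost: primary stress on the leftmost head = syllable 2.
Secondary stress on 4, 6: ga.ˈfe.da.ˌsa.pa:.ˌlot.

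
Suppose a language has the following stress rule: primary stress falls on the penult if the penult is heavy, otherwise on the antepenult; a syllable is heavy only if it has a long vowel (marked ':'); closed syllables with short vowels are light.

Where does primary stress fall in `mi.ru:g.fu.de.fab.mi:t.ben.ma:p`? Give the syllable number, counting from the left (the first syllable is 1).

Weights: 6 mi:t H, 7 ben L, 8 ma:p H.
The penult (syllable 7, ben) is light, so stress falls on the antepenult (syllable 6, mi:t).
Primary stress: syllable 6 → mi.ru:g.fu.de.fab.ˈmi:t.ben.ma:p.

6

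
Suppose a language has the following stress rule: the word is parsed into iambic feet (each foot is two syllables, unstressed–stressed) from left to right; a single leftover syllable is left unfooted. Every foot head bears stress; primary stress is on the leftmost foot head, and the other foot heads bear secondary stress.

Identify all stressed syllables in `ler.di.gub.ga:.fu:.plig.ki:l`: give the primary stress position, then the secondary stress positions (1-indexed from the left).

primary 2, secondary 4, 6

Parse left to right into iambic (σˈσ) feet: (ler.ˈdi) (gub.ˈga:) (fu:.ˈplig) ki:l. Syllable 7 is left unfooted.
Foot heads (stressed positions): 2, 4, 6.
End Rule Leftmost: primary stress on the leftmost head = syllable 2.
Secondary stress on 4, 6: ler.ˈdi.gub.ˌga:.fu:.ˌplig.ki:l.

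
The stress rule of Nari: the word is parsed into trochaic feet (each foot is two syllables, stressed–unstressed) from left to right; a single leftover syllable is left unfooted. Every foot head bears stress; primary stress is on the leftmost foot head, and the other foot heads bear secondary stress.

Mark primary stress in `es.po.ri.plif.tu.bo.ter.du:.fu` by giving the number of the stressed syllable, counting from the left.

1

Parse left to right into trochaic (ˈσσ) feet: (ˈes.po) (ˈri.plif) (ˈtu.bo) (ˈter.du:) fu. Syllable 9 is left unfooted.
Foot heads (stressed positions): 1, 3, 5, 7.
End Rule Leftmost: primary stress on the leftmost head = syllable 1.
Primary stress: syllable 1 → ˈes.po.ri.plif.tu.bo.ter.du:.fu.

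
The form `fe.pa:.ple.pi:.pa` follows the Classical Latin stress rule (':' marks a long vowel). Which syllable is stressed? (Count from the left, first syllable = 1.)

4

Classical Latin: stress the penult if heavy (long vowel or closed), else the antepenult.
Weights: 3 ple L, 4 pi: H, 5 pa L.
The penult (syllable 4, pi:) is heavy, so it takes stress.
Stress on syllable 4: fe.pa:.ple.ˈpi:.pa.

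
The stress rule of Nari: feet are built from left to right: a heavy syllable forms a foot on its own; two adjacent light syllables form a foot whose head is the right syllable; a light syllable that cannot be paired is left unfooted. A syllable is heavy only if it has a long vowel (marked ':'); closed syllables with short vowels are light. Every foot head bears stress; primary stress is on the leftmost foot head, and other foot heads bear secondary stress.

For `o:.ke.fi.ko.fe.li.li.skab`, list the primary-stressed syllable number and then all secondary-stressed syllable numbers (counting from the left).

primary 1, secondary 3, 5, 7

Weights: 1 o: H, 2 ke L, 3 fi L, 4 ko L, 5 fe L, 6 li L, 7 li L, 8 skab L.
Parse left to right (heavy = foot alone; LL = one foot; stranded L unfooted): (ˈo:) (ke.ˈfi) (ko.ˈfe) (li.ˈli) skab.
Foot heads: 1, 3, 5, 7.
Primary stress on the leftmost head = syllable 1.
Secondary stress on 3, 5, 7: ˈo:.ke.ˌfi.ko.ˌfe.li.ˌli.skab.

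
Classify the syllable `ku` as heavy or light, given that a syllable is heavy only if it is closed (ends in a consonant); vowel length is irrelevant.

light

`ku`: short vowel, open (no coda). Open (no coda) → light.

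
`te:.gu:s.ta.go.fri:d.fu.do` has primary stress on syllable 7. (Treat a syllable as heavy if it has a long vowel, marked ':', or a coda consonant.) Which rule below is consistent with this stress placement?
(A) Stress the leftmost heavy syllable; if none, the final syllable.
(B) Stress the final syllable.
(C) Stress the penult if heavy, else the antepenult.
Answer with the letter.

B

Rule A → syllable 1 (observed: 7).
Rule B → syllable 7 ✓.
Rule C → syllable 5 (observed: 7).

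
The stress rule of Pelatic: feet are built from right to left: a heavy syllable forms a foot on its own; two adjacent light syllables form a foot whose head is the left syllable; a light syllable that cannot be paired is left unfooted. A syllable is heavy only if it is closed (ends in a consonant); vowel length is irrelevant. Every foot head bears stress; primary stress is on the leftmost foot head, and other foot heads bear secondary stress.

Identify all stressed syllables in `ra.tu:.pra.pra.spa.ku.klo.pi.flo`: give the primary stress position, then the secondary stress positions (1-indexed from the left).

primary 2, secondary 4, 6, 8

Weights: 1 ra L, 2 tu: L, 3 pra L, 4 pra L, 5 spa L, 6 ku L, 7 klo L, 8 pi L, 9 flo L.
Parse right to left (heavy = foot alone; LL = one foot; stranded L unfooted): ra (ˈtu:.pra) (ˈpra.spa) (ˈku.klo) (ˈpi.flo).
Foot heads: 2, 4, 6, 8.
Primary stress on the leftmost head = syllable 2.
Secondary stress on 4, 6, 8: ra.ˈtu:.pra.ˌpra.spa.ˌku.klo.ˌpi.flo.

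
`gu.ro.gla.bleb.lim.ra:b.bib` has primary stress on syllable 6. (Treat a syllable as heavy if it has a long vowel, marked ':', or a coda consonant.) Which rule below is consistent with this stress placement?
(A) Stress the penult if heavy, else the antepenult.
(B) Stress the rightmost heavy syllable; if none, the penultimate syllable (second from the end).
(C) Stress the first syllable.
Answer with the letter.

Rule A → syllable 6 ✓.
Rule B → syllable 7 (observed: 6).
Rule C → syllable 1 (observed: 6).

A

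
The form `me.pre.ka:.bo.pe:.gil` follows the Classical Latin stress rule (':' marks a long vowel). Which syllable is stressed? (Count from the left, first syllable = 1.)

Classical Latin: stress the penult if heavy (long vowel or closed), else the antepenult.
Weights: 4 bo L, 5 pe: H, 6 gil H.
The penult (syllable 5, pe:) is heavy, so it takes stress.
Stress on syllable 5: me.pre.ka:.bo.ˈpe:.gil.

5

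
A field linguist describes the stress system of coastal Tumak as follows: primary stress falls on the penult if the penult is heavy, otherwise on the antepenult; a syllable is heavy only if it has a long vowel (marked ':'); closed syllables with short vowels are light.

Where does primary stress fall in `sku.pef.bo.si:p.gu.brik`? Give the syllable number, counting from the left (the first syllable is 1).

Weights: 4 si:p H, 5 gu L, 6 brik L.
The penult (syllable 5, gu) is light, so stress falls on the antepenult (syllable 4, si:p).
Primary stress: syllable 4 → sku.pef.bo.ˈsi:p.gu.brik.

4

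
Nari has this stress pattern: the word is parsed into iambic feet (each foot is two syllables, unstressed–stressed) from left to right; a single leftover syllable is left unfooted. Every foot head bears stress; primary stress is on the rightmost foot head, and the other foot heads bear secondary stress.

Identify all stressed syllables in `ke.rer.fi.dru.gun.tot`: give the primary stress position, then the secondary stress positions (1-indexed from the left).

primary 6, secondary 2, 4

Parse left to right into iambic (σˈσ) feet: (ke.ˈrer) (fi.ˈdru) (gun.ˈtot).
Foot heads (stressed positions): 2, 4, 6.
End Rule Rightmost: primary stress on the rightmost head = syllable 6.
Secondary stress on 2, 4: ke.ˌrer.fi.ˌdru.gun.ˈtot.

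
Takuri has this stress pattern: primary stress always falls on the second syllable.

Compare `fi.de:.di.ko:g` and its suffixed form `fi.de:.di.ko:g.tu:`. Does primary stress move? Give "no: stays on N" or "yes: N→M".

Base `fi.de:.di.ko:g` (4 syllables):
  The word has 4 syllables; the second syllable is syllable 2 (de:).
  → primary stress on syllable 2.
Suffixed `fi.de:.di.ko:g.tu:` (5 syllables):
  The word has 5 syllables; the second syllable is syllable 2 (de:).
  → primary stress on syllable 2.

no: stays on 2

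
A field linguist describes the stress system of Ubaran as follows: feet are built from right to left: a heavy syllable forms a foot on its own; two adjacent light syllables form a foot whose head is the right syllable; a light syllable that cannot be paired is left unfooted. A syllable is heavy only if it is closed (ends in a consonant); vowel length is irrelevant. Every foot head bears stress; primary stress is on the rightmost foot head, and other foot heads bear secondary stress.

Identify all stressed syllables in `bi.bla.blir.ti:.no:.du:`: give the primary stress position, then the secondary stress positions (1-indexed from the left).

Weights: 1 bi L, 2 bla L, 3 blir H, 4 ti: L, 5 no: L, 6 du: L.
Parse right to left (heavy = foot alone; LL = one foot; stranded L unfooted): (bi.ˈbla) (ˈblir) ti: (no:.ˈdu:).
Foot heads: 2, 3, 6.
Primary stress on the rightmost head = syllable 6.
Secondary stress on 2, 3: bi.ˌbla.ˌblir.ti:.no:.ˈdu:.

primary 6, secondary 2, 3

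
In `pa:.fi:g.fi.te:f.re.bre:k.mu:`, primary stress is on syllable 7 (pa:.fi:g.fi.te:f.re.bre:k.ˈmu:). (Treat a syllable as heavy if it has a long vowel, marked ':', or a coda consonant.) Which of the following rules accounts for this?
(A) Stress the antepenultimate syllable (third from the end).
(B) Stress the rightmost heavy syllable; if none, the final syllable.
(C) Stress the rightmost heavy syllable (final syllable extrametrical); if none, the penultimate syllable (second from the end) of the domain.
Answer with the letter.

Rule A → syllable 5 (observed: 7).
Rule B → syllable 7 ✓.
Rule C → syllable 6 (observed: 7).

B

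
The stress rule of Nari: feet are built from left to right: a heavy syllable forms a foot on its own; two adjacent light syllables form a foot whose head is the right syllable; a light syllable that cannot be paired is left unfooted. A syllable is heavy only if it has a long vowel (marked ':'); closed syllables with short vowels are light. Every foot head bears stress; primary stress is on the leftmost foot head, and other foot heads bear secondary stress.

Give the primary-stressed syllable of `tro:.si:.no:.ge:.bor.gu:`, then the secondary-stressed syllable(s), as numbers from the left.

primary 1, secondary 2, 3, 4, 6

Weights: 1 tro: H, 2 si: H, 3 no: H, 4 ge: H, 5 bor L, 6 gu: H.
Parse left to right (heavy = foot alone; LL = one foot; stranded L unfooted): (ˈtro:) (ˈsi:) (ˈno:) (ˈge:) bor (ˈgu:).
Foot heads: 1, 2, 3, 4, 6.
Primary stress on the leftmost head = syllable 1.
Secondary stress on 2, 3, 4, 6: ˈtro:.ˌsi:.ˌno:.ˌge:.bor.ˌgu:.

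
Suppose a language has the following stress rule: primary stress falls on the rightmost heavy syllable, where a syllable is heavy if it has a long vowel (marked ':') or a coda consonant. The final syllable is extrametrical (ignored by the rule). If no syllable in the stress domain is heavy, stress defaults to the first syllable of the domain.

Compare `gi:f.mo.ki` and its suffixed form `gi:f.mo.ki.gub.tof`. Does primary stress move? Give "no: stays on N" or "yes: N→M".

Base `gi:f.mo.ki` (3 syllables):
  The final syllable (3, ki) is extrametrical; the stress domain is syllables 1–2.
  Weights: 1 gi:f H, 2 mo L.
  Heavy syllables in the domain: 1. The rightmost is syllable 1 (gi:f).
  → primary stress on syllable 1.
Suffixed `gi:f.mo.ki.gub.tof` (5 syllables):
  The final syllable (5, tof) is extrametrical; the stress domain is syllables 1–4.
  Weights: 1 gi:f H, 2 mo L, 3 ki L, 4 gub H.
  Heavy syllables in the domain: 1, 4. The rightmost is syllable 4 (gub).
  → primary stress on syllable 4.

yes: 1→4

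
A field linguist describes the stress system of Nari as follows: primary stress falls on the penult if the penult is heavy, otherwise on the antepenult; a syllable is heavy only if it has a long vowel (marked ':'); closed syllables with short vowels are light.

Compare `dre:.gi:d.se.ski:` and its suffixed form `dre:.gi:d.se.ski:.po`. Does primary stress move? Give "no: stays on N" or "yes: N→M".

yes: 2→4

Base `dre:.gi:d.se.ski:` (4 syllables):
  Weights: 2 gi:d H, 3 se L, 4 ski: H.
  The penult (syllable 3, se) is light, so stress falls on the antepenult (syllable 2, gi:d).
  → primary stress on syllable 2.
Suffixed `dre:.gi:d.se.ski:.po` (5 syllables):
  Weights: 3 se L, 4 ski: H, 5 po L.
  The penult (syllable 4, ski:) is heavy, so it takes stress.
  → primary stress on syllable 4.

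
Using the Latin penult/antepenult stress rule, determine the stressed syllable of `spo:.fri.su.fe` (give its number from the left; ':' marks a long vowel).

2

Classical Latin: stress the penult if heavy (long vowel or closed), else the antepenult.
Weights: 2 fri L, 3 su L, 4 fe L.
The penult (syllable 3, su) is light, so stress falls on the antepenult (syllable 2, fri).
Stress on syllable 2: spo:.ˈfri.su.fe.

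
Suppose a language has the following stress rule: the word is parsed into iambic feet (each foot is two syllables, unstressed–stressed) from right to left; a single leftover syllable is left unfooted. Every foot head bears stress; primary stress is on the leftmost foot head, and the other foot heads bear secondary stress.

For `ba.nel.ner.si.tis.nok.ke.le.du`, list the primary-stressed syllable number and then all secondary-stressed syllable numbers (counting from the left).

Parse right to left into iambic (σˈσ) feet: ba (nel.ˈner) (si.ˈtis) (nok.ˈke) (le.ˈdu). Syllable 1 is left unfooted.
Foot heads (stressed positions): 3, 5, 7, 9.
End Rule Leftmost: primary stress on the leftmost head = syllable 3.
Secondary stress on 5, 7, 9: ba.nel.ˈner.si.ˌtis.nok.ˌke.le.ˌdu.

primary 3, secondary 5, 7, 9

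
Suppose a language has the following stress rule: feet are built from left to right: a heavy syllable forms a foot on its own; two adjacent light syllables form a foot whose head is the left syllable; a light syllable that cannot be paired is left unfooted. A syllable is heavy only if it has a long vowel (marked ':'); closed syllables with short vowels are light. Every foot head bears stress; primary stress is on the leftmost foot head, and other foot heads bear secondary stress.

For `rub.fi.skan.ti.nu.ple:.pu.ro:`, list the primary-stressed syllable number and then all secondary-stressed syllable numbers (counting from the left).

primary 1, secondary 3, 6, 8

Weights: 1 rub L, 2 fi L, 3 skan L, 4 ti L, 5 nu L, 6 ple: H, 7 pu L, 8 ro: H.
Parse left to right (heavy = foot alone; LL = one foot; stranded L unfooted): (ˈrub.fi) (ˈskan.ti) nu (ˈple:) pu (ˈro:).
Foot heads: 1, 3, 6, 8.
Primary stress on the leftmost head = syllable 1.
Secondary stress on 3, 6, 8: ˈrub.fi.ˌskan.ti.nu.ˌple:.pu.ˌro:.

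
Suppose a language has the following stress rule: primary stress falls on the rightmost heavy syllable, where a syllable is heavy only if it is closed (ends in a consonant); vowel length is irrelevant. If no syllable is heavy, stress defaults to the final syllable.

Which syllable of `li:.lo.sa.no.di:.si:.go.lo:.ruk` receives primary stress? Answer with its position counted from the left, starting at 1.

Weights: 1 li: L, 2 lo L, 3 sa L, 4 no L, 5 di: L, 6 si: L, 7 go L, 8 lo: L, 9 ruk H.
Heavy syllables in the domain: 9. The rightmost is syllable 9 (ruk).
Primary stress: syllable 9 → li:.lo.sa.no.di:.si:.go.lo:.ˈruk.

9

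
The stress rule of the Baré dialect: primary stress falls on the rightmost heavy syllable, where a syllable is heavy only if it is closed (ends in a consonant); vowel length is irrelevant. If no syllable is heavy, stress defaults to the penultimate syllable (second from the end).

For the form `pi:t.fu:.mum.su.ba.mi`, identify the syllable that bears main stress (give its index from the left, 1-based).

3

Weights: 1 pi:t H, 2 fu: L, 3 mum H, 4 su L, 5 ba L, 6 mi L.
Heavy syllables in the domain: 1, 3. The rightmost is syllable 3 (mum).
Primary stress: syllable 3 → pi:t.fu:.ˈmum.su.ba.mi.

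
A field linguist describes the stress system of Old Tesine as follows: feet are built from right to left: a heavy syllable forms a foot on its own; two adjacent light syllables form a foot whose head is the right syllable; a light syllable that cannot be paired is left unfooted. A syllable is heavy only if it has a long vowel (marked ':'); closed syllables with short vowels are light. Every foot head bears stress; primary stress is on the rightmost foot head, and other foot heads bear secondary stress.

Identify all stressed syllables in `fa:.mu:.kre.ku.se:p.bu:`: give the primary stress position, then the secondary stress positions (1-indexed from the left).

primary 6, secondary 1, 2, 4, 5

Weights: 1 fa: H, 2 mu: H, 3 kre L, 4 ku L, 5 se:p H, 6 bu: H.
Parse right to left (heavy = foot alone; LL = one foot; stranded L unfooted): (ˈfa:) (ˈmu:) (kre.ˈku) (ˈse:p) (ˈbu:).
Foot heads: 1, 2, 4, 5, 6.
Primary stress on the rightmost head = syllable 6.
Secondary stress on 1, 2, 4, 5: ˌfa:.ˌmu:.kre.ˌku.ˌse:p.ˈbu:.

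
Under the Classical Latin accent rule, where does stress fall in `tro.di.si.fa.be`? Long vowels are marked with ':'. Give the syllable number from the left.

3

Classical Latin: stress the penult if heavy (long vowel or closed), else the antepenult.
Weights: 3 si L, 4 fa L, 5 be L.
The penult (syllable 4, fa) is light, so stress falls on the antepenult (syllable 3, si).
Stress on syllable 3: tro.di.ˈsi.fa.be.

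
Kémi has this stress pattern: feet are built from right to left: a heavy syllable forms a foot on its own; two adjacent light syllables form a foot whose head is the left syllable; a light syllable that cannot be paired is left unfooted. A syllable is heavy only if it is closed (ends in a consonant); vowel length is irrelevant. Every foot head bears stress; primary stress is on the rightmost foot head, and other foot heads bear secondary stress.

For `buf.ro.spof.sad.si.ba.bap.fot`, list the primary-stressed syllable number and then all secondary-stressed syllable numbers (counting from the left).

primary 8, secondary 1, 3, 4, 5, 7

Weights: 1 buf H, 2 ro L, 3 spof H, 4 sad H, 5 si L, 6 ba L, 7 bap H, 8 fot H.
Parse right to left (heavy = foot alone; LL = one foot; stranded L unfooted): (ˈbuf) ro (ˈspof) (ˈsad) (ˈsi.ba) (ˈbap) (ˈfot).
Foot heads: 1, 3, 4, 5, 7, 8.
Primary stress on the rightmost head = syllable 8.
Secondary stress on 1, 3, 4, 5, 7: ˌbuf.ro.ˌspof.ˌsad.ˌsi.ba.ˌbap.ˈfot.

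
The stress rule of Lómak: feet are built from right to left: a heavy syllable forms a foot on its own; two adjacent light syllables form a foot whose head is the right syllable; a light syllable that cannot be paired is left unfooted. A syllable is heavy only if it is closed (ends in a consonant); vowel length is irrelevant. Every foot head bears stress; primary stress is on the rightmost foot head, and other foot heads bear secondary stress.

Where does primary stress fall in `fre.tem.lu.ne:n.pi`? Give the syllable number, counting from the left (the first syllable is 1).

4

Weights: 1 fre L, 2 tem H, 3 lu L, 4 ne:n H, 5 pi L.
Parse right to left (heavy = foot alone; LL = one foot; stranded L unfooted): fre (ˈtem) lu (ˈne:n) pi.
Foot heads: 2, 4.
Primary stress on the rightmost head = syllable 4.
Primary stress: syllable 4 → fre.tem.lu.ˈne:n.pi.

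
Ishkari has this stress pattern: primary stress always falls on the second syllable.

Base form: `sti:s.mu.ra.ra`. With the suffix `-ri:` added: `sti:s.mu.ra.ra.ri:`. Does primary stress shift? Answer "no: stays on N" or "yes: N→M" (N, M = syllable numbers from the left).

Base `sti:s.mu.ra.ra` (4 syllables):
  The word has 4 syllables; the second syllable is syllable 2 (mu).
  → primary stress on syllable 2.
Suffixed `sti:s.mu.ra.ra.ri:` (5 syllables):
  The word has 5 syllables; the second syllable is syllable 2 (mu).
  → primary stress on syllable 2.

no: stays on 2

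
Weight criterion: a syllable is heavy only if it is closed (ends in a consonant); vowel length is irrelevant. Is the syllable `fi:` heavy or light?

`fi:`: long vowel, open (no coda). Open (no coda) → light.

light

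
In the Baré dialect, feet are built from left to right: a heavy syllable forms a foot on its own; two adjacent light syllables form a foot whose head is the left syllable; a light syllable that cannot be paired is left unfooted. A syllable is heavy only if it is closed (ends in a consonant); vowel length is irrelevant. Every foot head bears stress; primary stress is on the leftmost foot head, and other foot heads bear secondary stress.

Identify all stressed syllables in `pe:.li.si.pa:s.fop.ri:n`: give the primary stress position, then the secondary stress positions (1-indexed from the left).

primary 1, secondary 4, 5, 6

Weights: 1 pe: L, 2 li L, 3 si L, 4 pa:s H, 5 fop H, 6 ri:n H.
Parse left to right (heavy = foot alone; LL = one foot; stranded L unfooted): (ˈpe:.li) si (ˈpa:s) (ˈfop) (ˈri:n).
Foot heads: 1, 4, 5, 6.
Primary stress on the leftmost head = syllable 1.
Secondary stress on 4, 5, 6: ˈpe:.li.si.ˌpa:s.ˌfop.ˌri:n.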